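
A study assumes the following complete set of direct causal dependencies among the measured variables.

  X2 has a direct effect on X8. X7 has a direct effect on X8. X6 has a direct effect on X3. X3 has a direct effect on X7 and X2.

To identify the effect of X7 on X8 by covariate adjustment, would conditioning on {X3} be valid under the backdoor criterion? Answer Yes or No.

Yes

Backdoor paths from X7 to X8 (paths whose first edge points into X7):
  P1: X7 <- X3 -> X2 -> X8
Condition 1 (no descendant of X7 in the set): holds — descendants of X7 are {X8}; none are in {X3}.
Condition 2 (every backdoor path blocked by {X3}):
  P1: blocked at fork node X3 ∈ conditioning set.
{X3} satisfies the backdoor criterion.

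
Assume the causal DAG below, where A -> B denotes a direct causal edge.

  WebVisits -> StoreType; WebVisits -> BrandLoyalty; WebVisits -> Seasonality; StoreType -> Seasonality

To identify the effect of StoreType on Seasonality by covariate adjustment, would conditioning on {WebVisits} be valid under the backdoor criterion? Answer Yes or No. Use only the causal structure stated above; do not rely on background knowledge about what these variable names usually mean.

Backdoor paths from StoreType to Seasonality (paths whose first edge points into StoreType):
  P1: StoreType <- WebVisits -> Seasonality
Condition 1 (no descendant of StoreType in the set): holds — descendants of StoreType are {Seasonality}; none are in {WebVisits}.
Condition 2 (every backdoor path blocked by {WebVisits}):
  P1: blocked at fork node WebVisits ∈ conditioning set.
{WebVisits} satisfies the backdoor criterion.

Yes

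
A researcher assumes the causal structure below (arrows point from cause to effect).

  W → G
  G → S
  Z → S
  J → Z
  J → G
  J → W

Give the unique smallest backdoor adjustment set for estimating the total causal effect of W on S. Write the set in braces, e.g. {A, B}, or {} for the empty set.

Variables eligible for adjustment (non-descendants of W, excluding W and S): {J, Z}.
Backdoor paths from W to S:
  P1: W <- J -> Z -> S
  P2: W <- J -> G -> S
The empty set is not sufficient: P1 (W <- J -> Z -> S) has no collider blocking it and no conditioned non-collider, so it is open.
Try {J}:
  P1: blocked at fork node J ∈ conditioning set.
  P2: blocked at fork node J ∈ conditioning set.
{J} contains no descendant of W and blocks every backdoor path.
No other singleton works — e.g. {Z} leaves P2 open — so {J} is the unique smallest valid adjustment set.

{J}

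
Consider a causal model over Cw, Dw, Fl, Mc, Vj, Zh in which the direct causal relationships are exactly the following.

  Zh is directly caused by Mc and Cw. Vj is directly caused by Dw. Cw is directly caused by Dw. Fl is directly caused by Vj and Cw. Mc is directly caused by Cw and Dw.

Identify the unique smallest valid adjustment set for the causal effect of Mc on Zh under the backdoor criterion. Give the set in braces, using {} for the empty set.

{Cw}

Variables eligible for adjustment (non-descendants of Mc, excluding Mc and Zh): {Cw, Dw, Fl, Vj}.
Backdoor paths from Mc to Zh:
  P1: Mc <- Dw -> Cw -> Zh
  P2: Mc <- Dw -> Vj -> Fl <- Cw -> Zh
  P3: Mc <- Cw -> Zh
The empty set is not sufficient: P1 (Mc <- Dw -> Cw -> Zh) has no collider blocking it and no conditioned non-collider, so it is open.
Try {Cw}:
  P1: blocked at chain node Cw ∈ conditioning set.
  P2: blocked at collider Fl (neither it nor any descendant is in the conditioning set).
  P3: blocked at fork node Cw ∈ conditioning set.
{Cw} contains no descendant of Mc and blocks every backdoor path.
No other singleton works — e.g. {Dw} leaves P3 open — so {Cw} is the unique smallest valid adjustment set.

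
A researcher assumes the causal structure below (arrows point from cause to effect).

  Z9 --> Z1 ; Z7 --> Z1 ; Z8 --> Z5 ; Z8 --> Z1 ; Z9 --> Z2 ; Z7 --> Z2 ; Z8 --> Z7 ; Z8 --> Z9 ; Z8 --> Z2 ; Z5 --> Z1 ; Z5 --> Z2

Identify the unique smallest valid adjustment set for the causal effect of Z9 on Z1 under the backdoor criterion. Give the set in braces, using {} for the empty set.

{Z8}

Variables eligible for adjustment (non-descendants of Z9, excluding Z9 and Z1): {Z5, Z7, Z8}.
Backdoor paths from Z9 to Z1:
  P1: Z9 <- Z8 -> Z7 -> Z1
  P2: Z9 <- Z8 -> Z7 -> Z2 <- Z5 -> Z1
  P3: Z9 <- Z8 -> Z5 -> Z1
  P4: Z9 <- Z8 -> Z5 -> Z2 <- Z7 -> Z1
  P5: Z9 <- Z8 -> Z1
  P6: Z9 <- Z8 -> Z2 <- Z7 -> Z1
  P7: Z9 <- Z8 -> Z2 <- Z5 -> Z1
The empty set is not sufficient: P1 (Z9 <- Z8 -> Z7 -> Z1) has no collider blocking it and no conditioned non-collider, so it is open.
Try {Z8}:
  P1: blocked at fork node Z8 ∈ conditioning set.
  P2: blocked at fork node Z8 ∈ conditioning set.
  P3: blocked at fork node Z8 ∈ conditioning set.
  P4: blocked at fork node Z8 ∈ conditioning set.
  P5: blocked at fork node Z8 ∈ conditioning set.
  P6: blocked at fork node Z8 ∈ conditioning set.
  P7: blocked at fork node Z8 ∈ conditioning set.
{Z8} contains no descendant of Z9 and blocks every backdoor path.
No other singleton works — e.g. {Z7} leaves P3 open — so {Z8} is the unique smallest valid adjustment set.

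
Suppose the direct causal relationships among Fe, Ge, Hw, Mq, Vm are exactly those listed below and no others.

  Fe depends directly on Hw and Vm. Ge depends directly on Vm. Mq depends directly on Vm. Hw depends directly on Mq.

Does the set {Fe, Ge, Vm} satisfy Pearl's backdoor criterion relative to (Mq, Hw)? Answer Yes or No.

Backdoor paths from Mq to Hw (paths whose first edge points into Mq):
  P1: Mq <- Vm -> Fe <- Hw
Condition 1 (no descendant of Mq in the set): FAILS — Fe is a descendant of Mq.
Condition 2 (every backdoor path blocked by {Fe, Ge, Vm}):
  P1: blocked at fork node Vm ∈ conditioning set.
{Fe, Ge, Vm} does not satisfy the backdoor criterion.

No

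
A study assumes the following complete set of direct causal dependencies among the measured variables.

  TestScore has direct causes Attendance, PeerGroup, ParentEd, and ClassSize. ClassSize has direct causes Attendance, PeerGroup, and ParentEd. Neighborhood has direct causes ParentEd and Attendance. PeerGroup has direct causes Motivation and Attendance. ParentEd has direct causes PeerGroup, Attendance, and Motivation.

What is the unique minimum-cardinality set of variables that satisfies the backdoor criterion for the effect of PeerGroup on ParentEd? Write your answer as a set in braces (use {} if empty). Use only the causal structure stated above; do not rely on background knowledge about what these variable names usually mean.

{Attendance, Motivation}

Variables eligible for adjustment (non-descendants of PeerGroup, excluding PeerGroup and ParentEd): {Attendance, Motivation}.
Backdoor paths from PeerGroup to ParentEd:
  P1: PeerGroup <- Motivation -> ParentEd
  P2: PeerGroup <- Attendance -> ParentEd
  P3: PeerGroup <- Attendance -> Neighborhood <- ParentEd
  P4: PeerGroup <- Attendance -> ClassSize <- ParentEd
  P5: PeerGroup <- Attendance -> ClassSize -> TestScore <- ParentEd
  P6: PeerGroup <- Attendance -> TestScore <- ParentEd
  P7: PeerGroup <- Attendance -> TestScore <- ClassSize <- ParentEd
The empty set is not sufficient: P1 (PeerGroup <- Motivation -> ParentEd) has no collider blocking it and no conditioned non-collider, so it is open.
Try {Attendance, Motivation}:
  P1: blocked at fork node Motivation ∈ conditioning set.
  P2: blocked at fork node Attendance ∈ conditioning set.
  P3: blocked at fork node Attendance ∈ conditioning set.
  P4: blocked at fork node Attendance ∈ conditioning set.
  P5: blocked at fork node Attendance ∈ conditioning set.
  P6: blocked at fork node Attendance ∈ conditioning set.
  P7: blocked at fork node Attendance ∈ conditioning set.
{Attendance, Motivation} contains no descendant of PeerGroup and blocks every backdoor path.
Every element of {Attendance, Motivation} is needed (dropping Attendance leaves P2 open; dropping Motivation leaves P1 open), so no proper subset is valid.
Among all size-2 subsets of the eligible variables, only {Attendance, Motivation} blocks every backdoor path, so it is the unique smallest valid adjustment set.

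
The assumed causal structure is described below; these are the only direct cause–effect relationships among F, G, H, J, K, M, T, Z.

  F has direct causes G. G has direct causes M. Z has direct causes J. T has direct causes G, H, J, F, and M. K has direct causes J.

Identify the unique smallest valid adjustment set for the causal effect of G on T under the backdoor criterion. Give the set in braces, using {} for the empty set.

Variables eligible for adjustment (non-descendants of G, excluding G and T): {H, J, K, M, Z}.
Backdoor paths from G to T:
  P1: G <- M -> T
The empty set is not sufficient: P1 (G <- M -> T) has no collider blocking it and no conditioned non-collider, so it is open.
Try {M}:
  P1: blocked at fork node M ∈ conditioning set.
{M} contains no descendant of G and blocks every backdoor path.
No other singleton works — e.g. {J} leaves P1 open — so {M} is the unique smallest valid adjustment set.

{M}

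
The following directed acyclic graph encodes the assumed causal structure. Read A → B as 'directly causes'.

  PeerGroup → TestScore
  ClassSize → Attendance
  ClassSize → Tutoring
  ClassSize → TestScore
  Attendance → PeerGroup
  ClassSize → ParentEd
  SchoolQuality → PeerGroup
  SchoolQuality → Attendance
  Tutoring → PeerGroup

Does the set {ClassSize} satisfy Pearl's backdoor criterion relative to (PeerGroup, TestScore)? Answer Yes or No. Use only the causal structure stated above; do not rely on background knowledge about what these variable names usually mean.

Yes

Backdoor paths from PeerGroup to TestScore (paths whose first edge points into PeerGroup):
  P1: PeerGroup <- SchoolQuality -> Attendance <- ClassSize -> TestScore
  P2: PeerGroup <- Tutoring <- ClassSize -> TestScore
  P3: PeerGroup <- Attendance <- ClassSize -> TestScore
Condition 1 (no descendant of PeerGroup in the set): holds — descendants of PeerGroup are {TestScore}; none are in {ClassSize}.
Condition 2 (every backdoor path blocked by {ClassSize}):
  P1: blocked at collider Attendance (neither it nor any descendant is in the conditioning set).
  P2: blocked at fork node ClassSize ∈ conditioning set.
  P3: blocked at fork node ClassSize ∈ conditioning set.
{ClassSize} satisfies the backdoor criterion.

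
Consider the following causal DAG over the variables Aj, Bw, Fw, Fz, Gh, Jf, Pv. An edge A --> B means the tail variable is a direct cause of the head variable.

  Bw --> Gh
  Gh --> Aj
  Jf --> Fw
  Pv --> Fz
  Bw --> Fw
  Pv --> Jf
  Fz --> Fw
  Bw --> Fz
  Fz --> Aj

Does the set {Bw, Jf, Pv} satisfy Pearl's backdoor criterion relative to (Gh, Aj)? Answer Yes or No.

Backdoor paths from Gh to Aj (paths whose first edge points into Gh):
  P1: Gh <- Bw -> Fz -> Aj
  P2: Gh <- Bw -> Fw <- Jf <- Pv -> Fz -> Aj
  P3: Gh <- Bw -> Fw <- Fz -> Aj
Condition 1 (no descendant of Gh in the set): holds — descendants of Gh are {Aj}; none are in {Bw, Jf, Pv}.
Condition 2 (every backdoor path blocked by {Bw, Jf, Pv}):
  P1: blocked at fork node Bw ∈ conditioning set.
  P2: blocked at fork node Bw ∈ conditioning set.
  P3: blocked at fork node Bw ∈ conditioning set.
{Bw, Jf, Pv} satisfies the backdoor criterion.

Yes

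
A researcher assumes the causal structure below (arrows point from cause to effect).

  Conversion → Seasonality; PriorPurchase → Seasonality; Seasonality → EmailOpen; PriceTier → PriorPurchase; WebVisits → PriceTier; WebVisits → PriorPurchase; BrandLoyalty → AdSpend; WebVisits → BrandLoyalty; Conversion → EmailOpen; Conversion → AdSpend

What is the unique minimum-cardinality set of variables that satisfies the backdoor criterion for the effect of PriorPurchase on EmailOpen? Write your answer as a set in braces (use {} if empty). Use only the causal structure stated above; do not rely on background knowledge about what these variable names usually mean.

{}

Variables eligible for adjustment (non-descendants of PriorPurchase, excluding PriorPurchase and EmailOpen): {AdSpend, BrandLoyalty, Conversion, PriceTier, WebVisits}.
Backdoor paths from PriorPurchase to EmailOpen:
  P1: PriorPurchase <- WebVisits -> BrandLoyalty -> AdSpend <- Conversion -> Seasonality -> EmailOpen
  P2: PriorPurchase <- WebVisits -> BrandLoyalty -> AdSpend <- Conversion -> EmailOpen
  P3: PriorPurchase <- PriceTier <- WebVisits -> BrandLoyalty -> AdSpend <- Conversion -> Seasonality -> EmailOpen
  P4: PriorPurchase <- PriceTier <- WebVisits -> BrandLoyalty -> AdSpend <- Conversion -> EmailOpen
Each backdoor path contains an unconditioned collider, so every path is already blocked with the empty conditioning set:
  P1: blocked at collider AdSpend (neither it nor any descendant is in the conditioning set).
  P2: blocked at collider AdSpend (neither it nor any descendant is in the conditioning set).
  P3: blocked at collider AdSpend (neither it nor any descendant is in the conditioning set).
  P4: blocked at collider AdSpend (neither it nor any descendant is in the conditioning set).
The empty set is therefore the unique smallest valid set.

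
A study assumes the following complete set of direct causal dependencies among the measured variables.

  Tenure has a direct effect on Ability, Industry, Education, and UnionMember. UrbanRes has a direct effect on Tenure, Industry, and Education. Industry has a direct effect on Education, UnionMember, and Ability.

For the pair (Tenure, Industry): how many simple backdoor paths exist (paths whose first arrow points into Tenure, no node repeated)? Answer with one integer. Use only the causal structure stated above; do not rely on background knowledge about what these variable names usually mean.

2

A backdoor path from Tenure to Industry is any simple undirected path whose first edge points into Tenure (i.e. leaves Tenure via a parent).
Parents of Tenure: {UrbanRes}.
Enumerating:
  P1: Tenure <- UrbanRes -> Industry
  P2: Tenure <- UrbanRes -> Education <- Industry
That exhausts the simple backdoor paths. Count: 2.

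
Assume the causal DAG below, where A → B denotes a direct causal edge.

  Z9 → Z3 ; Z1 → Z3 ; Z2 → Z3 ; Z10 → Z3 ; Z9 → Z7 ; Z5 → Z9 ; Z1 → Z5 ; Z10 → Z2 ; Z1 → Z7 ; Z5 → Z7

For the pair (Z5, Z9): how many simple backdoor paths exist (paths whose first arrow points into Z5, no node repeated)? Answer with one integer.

A backdoor path from Z5 to Z9 is any simple undirected path whose first edge points into Z5 (i.e. leaves Z5 via a parent).
Parents of Z5: {Z1}.
Enumerating:
  P1: Z5 <- Z1 -> Z7 <- Z9
  P2: Z5 <- Z1 -> Z3 <- Z9
That exhausts the simple backdoor paths. Count: 2.

2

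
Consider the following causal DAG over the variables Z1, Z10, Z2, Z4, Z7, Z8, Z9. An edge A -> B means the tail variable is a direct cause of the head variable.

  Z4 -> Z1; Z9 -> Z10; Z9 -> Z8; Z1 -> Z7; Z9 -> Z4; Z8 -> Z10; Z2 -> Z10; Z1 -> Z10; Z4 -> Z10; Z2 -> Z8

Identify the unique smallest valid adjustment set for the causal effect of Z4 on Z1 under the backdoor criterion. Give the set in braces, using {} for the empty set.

{}

Variables eligible for adjustment (non-descendants of Z4, excluding Z4 and Z1): {Z2, Z8, Z9}.
Backdoor paths from Z4 to Z1:
  P1: Z4 <- Z9 -> Z8 <- Z2 -> Z10 <- Z1
  P2: Z4 <- Z9 -> Z8 -> Z10 <- Z1
  P3: Z4 <- Z9 -> Z10 <- Z1
Each backdoor path contains an unconditioned collider, so every path is already blocked with the empty conditioning set:
  P1: blocked at collider Z8 (neither it nor any descendant is in the conditioning set).
  P2: blocked at collider Z10 (neither it nor any descendant is in the conditioning set).
  P3: blocked at collider Z10 (neither it nor any descendant is in the conditioning set).
The empty set is therefore the unique smallest valid set.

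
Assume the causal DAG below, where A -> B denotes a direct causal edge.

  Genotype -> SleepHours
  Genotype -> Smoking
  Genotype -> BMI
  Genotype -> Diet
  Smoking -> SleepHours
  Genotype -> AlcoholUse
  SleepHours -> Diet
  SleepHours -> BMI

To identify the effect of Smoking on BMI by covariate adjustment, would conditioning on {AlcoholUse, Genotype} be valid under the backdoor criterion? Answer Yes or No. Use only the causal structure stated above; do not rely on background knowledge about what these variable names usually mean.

Yes

Backdoor paths from Smoking to BMI (paths whose first edge points into Smoking):
  P1: Smoking <- Genotype -> SleepHours -> BMI
  P2: Smoking <- Genotype -> BMI
  P3: Smoking <- Genotype -> Diet <- SleepHours -> BMI
Condition 1 (no descendant of Smoking in the set): holds — descendants of Smoking are {BMI, Diet, SleepHours}; none are in {AlcoholUse, Genotype}.
Condition 2 (every backdoor path blocked by {AlcoholUse, Genotype}):
  P1: blocked at fork node Genotype ∈ conditioning set.
  P2: blocked at fork node Genotype ∈ conditioning set.
  P3: blocked at fork node Genotype ∈ conditioning set.
{AlcoholUse, Genotype} satisfies the backdoor criterion.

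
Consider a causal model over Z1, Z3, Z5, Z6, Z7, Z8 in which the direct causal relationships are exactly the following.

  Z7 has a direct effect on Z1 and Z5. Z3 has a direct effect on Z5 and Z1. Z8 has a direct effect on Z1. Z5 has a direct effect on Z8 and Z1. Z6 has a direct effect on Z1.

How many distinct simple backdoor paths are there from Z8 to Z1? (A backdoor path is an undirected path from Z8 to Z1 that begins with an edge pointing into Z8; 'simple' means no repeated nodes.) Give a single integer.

A backdoor path from Z8 to Z1 is any simple undirected path whose first edge points into Z8 (i.e. leaves Z8 via a parent).
Parents of Z8: {Z5}.
Enumerating:
  P1: Z8 <- Z5 <- Z3 -> Z1
  P2: Z8 <- Z5 <- Z7 -> Z1
  P3: Z8 <- Z5 -> Z1
That exhausts the simple backdoor paths. Count: 3.

3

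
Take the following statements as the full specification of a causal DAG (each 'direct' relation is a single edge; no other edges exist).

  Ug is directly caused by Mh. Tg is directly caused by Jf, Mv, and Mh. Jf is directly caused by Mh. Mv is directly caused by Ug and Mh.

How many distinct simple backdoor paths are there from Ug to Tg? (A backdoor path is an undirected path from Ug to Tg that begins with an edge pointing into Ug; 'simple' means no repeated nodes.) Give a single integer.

3

A backdoor path from Ug to Tg is any simple undirected path whose first edge points into Ug (i.e. leaves Ug via a parent).
Parents of Ug: {Mh}.
Enumerating:
  P1: Ug <- Mh -> Jf -> Tg
  P2: Ug <- Mh -> Mv -> Tg
  P3: Ug <- Mh -> Tg
That exhausts the simple backdoor paths. Count: 3.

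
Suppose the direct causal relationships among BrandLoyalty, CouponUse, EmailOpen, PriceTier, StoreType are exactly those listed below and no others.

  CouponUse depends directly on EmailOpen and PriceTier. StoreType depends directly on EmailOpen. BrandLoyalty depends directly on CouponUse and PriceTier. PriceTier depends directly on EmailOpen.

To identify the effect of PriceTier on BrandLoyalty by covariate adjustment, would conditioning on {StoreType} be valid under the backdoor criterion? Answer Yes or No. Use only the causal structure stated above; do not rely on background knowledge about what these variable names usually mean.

Backdoor paths from PriceTier to BrandLoyalty (paths whose first edge points into PriceTier):
  P1: PriceTier <- EmailOpen -> CouponUse -> BrandLoyalty
Condition 1 (no descendant of PriceTier in the set): holds — descendants of PriceTier are {BrandLoyalty, CouponUse}; none are in {StoreType}.
Condition 2 (every backdoor path blocked by {StoreType}):
  P1: open — no interior node is in the conditioning set.
{StoreType} does not satisfy the backdoor criterion.

No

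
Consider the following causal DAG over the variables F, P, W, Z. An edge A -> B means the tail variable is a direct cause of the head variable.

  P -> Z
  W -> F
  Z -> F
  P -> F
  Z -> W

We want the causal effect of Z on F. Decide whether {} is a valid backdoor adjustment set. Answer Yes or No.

Backdoor paths from Z to F (paths whose first edge points into Z):
  P1: Z <- P -> F
Condition 1 (no descendant of Z in the set): holds — descendants of Z are {F, W}; none are in {}.
Condition 2 (every backdoor path blocked by {}):
  P1: open — no interior node is in the conditioning set.
{} does not satisfy the backdoor criterion.

No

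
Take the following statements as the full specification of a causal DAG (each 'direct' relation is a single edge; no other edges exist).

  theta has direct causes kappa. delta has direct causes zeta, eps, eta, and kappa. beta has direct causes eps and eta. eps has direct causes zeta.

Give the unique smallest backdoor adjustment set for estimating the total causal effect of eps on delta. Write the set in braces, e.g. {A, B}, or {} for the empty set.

{zeta}

Variables eligible for adjustment (non-descendants of eps, excluding eps and delta): {eta, kappa, theta, zeta}.
Backdoor paths from eps to delta:
  P1: eps <- zeta -> delta
The empty set is not sufficient: P1 (eps <- zeta -> delta) has no collider blocking it and no conditioned non-collider, so it is open.
Try {zeta}:
  P1: blocked at fork node zeta ∈ conditioning set.
{zeta} contains no descendant of eps and blocks every backdoor path.
No other singleton works — e.g. {eta} leaves P1 open — so {zeta} is the unique smallest valid adjustment set.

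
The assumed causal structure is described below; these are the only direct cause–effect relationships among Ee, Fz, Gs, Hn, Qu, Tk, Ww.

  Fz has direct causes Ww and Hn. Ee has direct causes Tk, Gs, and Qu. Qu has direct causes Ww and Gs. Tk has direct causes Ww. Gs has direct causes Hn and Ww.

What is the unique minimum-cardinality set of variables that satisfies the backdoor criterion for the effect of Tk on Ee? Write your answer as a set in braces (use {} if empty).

{Ww}

Variables eligible for adjustment (non-descendants of Tk, excluding Tk and Ee): {Fz, Gs, Hn, Qu, Ww}.
Backdoor paths from Tk to Ee:
  P1: Tk <- Ww -> Gs -> Qu -> Ee
  P2: Tk <- Ww -> Gs -> Ee
  P3: Tk <- Ww -> Qu <- Gs -> Ee
  P4: Tk <- Ww -> Qu -> Ee
  P5: Tk <- Ww -> Fz <- Hn -> Gs -> Qu -> Ee
  P6: Tk <- Ww -> Fz <- Hn -> Gs -> Ee
The empty set is not sufficient: P1 (Tk <- Ww -> Gs -> Qu -> Ee) has no collider blocking it and no conditioned non-collider, so it is open.
Try {Ww}:
  P1: blocked at fork node Ww ∈ conditioning set.
  P2: blocked at fork node Ww ∈ conditioning set.
  P3: blocked at fork node Ww ∈ conditioning set.
  P4: blocked at fork node Ww ∈ conditioning set.
  P5: blocked at fork node Ww ∈ conditioning set.
  P6: blocked at fork node Ww ∈ conditioning set.
{Ww} contains no descendant of Tk and blocks every backdoor path.
No other singleton works — e.g. {Hn} leaves P1 open — so {Ww} is the unique smallest valid adjustment set.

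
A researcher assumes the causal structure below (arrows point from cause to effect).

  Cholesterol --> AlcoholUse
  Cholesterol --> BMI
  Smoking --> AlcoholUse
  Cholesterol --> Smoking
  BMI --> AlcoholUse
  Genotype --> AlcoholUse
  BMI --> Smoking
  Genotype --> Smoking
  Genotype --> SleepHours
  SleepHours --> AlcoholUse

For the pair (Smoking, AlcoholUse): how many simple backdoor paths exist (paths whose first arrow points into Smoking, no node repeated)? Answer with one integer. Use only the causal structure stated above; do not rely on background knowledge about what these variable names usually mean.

6

A backdoor path from Smoking to AlcoholUse is any simple undirected path whose first edge points into Smoking (i.e. leaves Smoking via a parent).
Parents of Smoking: {BMI, Cholesterol, Genotype}.
Enumerating:
  P1: Smoking <- Genotype -> SleepHours -> AlcoholUse
  P2: Smoking <- Genotype -> AlcoholUse
  P3: Smoking <- Cholesterol -> BMI -> AlcoholUse
  P4: Smoking <- Cholesterol -> AlcoholUse
  P5: Smoking <- BMI <- Cholesterol -> AlcoholUse
  P6: Smoking <- BMI -> AlcoholUse
That exhausts the simple backdoor paths. Count: 6.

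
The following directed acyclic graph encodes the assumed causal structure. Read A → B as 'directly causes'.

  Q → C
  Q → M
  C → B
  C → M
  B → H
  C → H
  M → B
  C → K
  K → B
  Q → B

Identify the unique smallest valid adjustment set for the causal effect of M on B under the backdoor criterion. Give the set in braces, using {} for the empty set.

Variables eligible for adjustment (non-descendants of M, excluding M and B): {C, K, Q}.
Backdoor paths from M to B:
  P1: M <- Q -> C -> K -> B
  P2: M <- Q -> C -> B
  P3: M <- Q -> C -> H <- B
  P4: M <- Q -> B
  P5: M <- C <- Q -> B
  P6: M <- C -> K -> B
  P7: M <- C -> B
  P8: M <- C -> H <- B
The empty set is not sufficient: P1 (M <- Q -> C -> K -> B) has no collider blocking it and no conditioned non-collider, so it is open.
Try {C, Q}:
  P1: blocked at fork node Q ∈ conditioning set.
  P2: blocked at fork node Q ∈ conditioning set.
  P3: blocked at fork node Q ∈ conditioning set.
  P4: blocked at fork node Q ∈ conditioning set.
  P5: blocked at chain node C ∈ conditioning set.
  P6: blocked at fork node C ∈ conditioning set.
  P7: blocked at fork node C ∈ conditioning set.
  P8: blocked at fork node C ∈ conditioning set.
{C, Q} contains no descendant of M and blocks every backdoor path.
Every element of {C, Q} is needed (dropping C leaves P6 open; dropping Q leaves P4 open), so no proper subset is valid.
Among all size-2 subsets of the eligible variables, only {C, Q} blocks every backdoor path, so it is the unique smallest valid adjustment set.

{C, Q}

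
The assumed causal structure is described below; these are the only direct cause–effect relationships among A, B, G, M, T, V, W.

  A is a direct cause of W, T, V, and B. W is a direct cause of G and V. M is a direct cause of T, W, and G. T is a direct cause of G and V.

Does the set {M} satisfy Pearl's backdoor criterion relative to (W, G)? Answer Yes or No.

No

Backdoor paths from W to G (paths whose first edge points into W):
  P1: W <- M -> T -> G
  P2: W <- M -> G
  P3: W <- A -> T <- M -> G
  P4: W <- A -> T -> G
  P5: W <- A -> V <- T <- M -> G
  P6: W <- A -> V <- T -> G
Condition 1 (no descendant of W in the set): holds — descendants of W are {G, V}; none are in {M}.
Condition 2 (every backdoor path blocked by {M}):
  P1: blocked at fork node M ∈ conditioning set.
  P2: blocked at fork node M ∈ conditioning set.
  P3: blocked at collider T (neither it nor any descendant is in the conditioning set).
  P4: open — no interior node is in the conditioning set.
  P5: blocked at collider V (neither it nor any descendant is in the conditioning set).
  P6: blocked at collider V (neither it nor any descendant is in the conditioning set).
{M} does not satisfy the backdoor criterion.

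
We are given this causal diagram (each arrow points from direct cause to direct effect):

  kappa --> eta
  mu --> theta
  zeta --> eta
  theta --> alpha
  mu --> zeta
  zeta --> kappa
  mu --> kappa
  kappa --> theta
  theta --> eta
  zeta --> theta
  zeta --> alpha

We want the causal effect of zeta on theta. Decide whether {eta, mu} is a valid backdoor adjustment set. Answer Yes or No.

No

Backdoor paths from zeta to theta (paths whose first edge points into zeta):
  P1: zeta <- mu -> kappa -> theta
  P2: zeta <- mu -> kappa -> eta <- theta
  P3: zeta <- mu -> theta
Condition 1 (no descendant of zeta in the set): FAILS — eta is a descendant of zeta.
Condition 2 (every backdoor path blocked by {eta, mu}):
  P1: blocked at fork node mu ∈ conditioning set.
  P2: blocked at fork node mu ∈ conditioning set.
  P3: blocked at fork node mu ∈ conditioning set.
{eta, mu} does not satisfy the backdoor criterion.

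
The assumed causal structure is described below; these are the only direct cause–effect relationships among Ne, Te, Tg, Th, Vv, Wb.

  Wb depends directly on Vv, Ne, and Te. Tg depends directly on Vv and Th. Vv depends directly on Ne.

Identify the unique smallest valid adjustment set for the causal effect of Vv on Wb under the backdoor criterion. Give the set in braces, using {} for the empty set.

Variables eligible for adjustment (non-descendants of Vv, excluding Vv and Wb): {Ne, Te, Th}.
Backdoor paths from Vv to Wb:
  P1: Vv <- Ne -> Wb
The empty set is not sufficient: P1 (Vv <- Ne -> Wb) has no collider blocking it and no conditioned non-collider, so it is open.
Try {Ne}:
  P1: blocked at fork node Ne ∈ conditioning set.
{Ne} contains no descendant of Vv and blocks every backdoor path.
No other singleton works — e.g. {Th} leaves P1 open — so {Ne} is the unique smallest valid adjustment set.

{Ne}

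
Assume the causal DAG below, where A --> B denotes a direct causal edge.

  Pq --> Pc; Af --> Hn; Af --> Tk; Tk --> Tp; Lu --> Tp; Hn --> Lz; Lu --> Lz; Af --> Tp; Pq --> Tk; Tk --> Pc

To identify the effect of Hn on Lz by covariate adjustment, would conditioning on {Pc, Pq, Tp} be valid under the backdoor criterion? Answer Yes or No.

No

Backdoor paths from Hn to Lz (paths whose first edge points into Hn):
  P1: Hn <- Af -> Tk -> Tp <- Lu -> Lz
  P2: Hn <- Af -> Tp <- Lu -> Lz
Condition 1 (no descendant of Hn in the set): holds — descendants of Hn are {Lz}; none are in {Pc, Pq, Tp}.
Condition 2 (every backdoor path blocked by {Pc, Pq, Tp}):
  P1: open — collider(s) Tp are conditioned on (or have a conditioned descendant) and no non-collider on the path is in the set.
  P2: open — collider(s) Tp are conditioned on (or have a conditioned descendant) and no non-collider on the path is in the set.
{Pc, Pq, Tp} does not satisfy the backdoor criterion.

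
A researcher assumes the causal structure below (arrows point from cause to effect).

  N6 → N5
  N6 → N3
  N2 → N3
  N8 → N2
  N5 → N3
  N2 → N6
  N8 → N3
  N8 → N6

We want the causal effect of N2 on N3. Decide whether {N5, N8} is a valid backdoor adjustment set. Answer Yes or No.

No

Backdoor paths from N2 to N3 (paths whose first edge points into N2):
  P1: N2 <- N8 -> N6 -> N5 -> N3
  P2: N2 <- N8 -> N6 -> N3
  P3: N2 <- N8 -> N3
Condition 1 (no descendant of N2 in the set): FAILS — N5 is a descendant of N2.
Condition 2 (every backdoor path blocked by {N5, N8}):
  P1: blocked at fork node N8 ∈ conditioning set.
  P2: blocked at fork node N8 ∈ conditioning set.
  P3: blocked at fork node N8 ∈ conditioning set.
{N5, N8} does not satisfy the backdoor criterion.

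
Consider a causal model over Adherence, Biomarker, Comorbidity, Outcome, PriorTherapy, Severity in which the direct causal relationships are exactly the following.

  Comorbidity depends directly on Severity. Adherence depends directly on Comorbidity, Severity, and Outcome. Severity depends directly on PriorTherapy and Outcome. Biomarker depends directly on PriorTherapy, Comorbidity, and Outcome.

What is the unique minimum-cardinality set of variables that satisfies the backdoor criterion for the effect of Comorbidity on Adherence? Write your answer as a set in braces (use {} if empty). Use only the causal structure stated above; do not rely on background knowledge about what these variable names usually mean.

Variables eligible for adjustment (non-descendants of Comorbidity, excluding Comorbidity and Adherence): {Outcome, PriorTherapy, Severity}.
Backdoor paths from Comorbidity to Adherence:
  P1: Comorbidity <- Severity <- Outcome -> Adherence
  P2: Comorbidity <- Severity <- PriorTherapy -> Biomarker <- Outcome -> Adherence
  P3: Comorbidity <- Severity -> Adherence
The empty set is not sufficient: P1 (Comorbidity <- Severity <- Outcome -> Adherence) has no collider blocking it and no conditioned non-collider, so it is open.
Try {Severity}:
  P1: blocked at chain node Severity ∈ conditioning set.
  P2: blocked at chain node Severity ∈ conditioning set.
  P3: blocked at fork node Severity ∈ conditioning set.
{Severity} contains no descendant of Comorbidity and blocks every backdoor path.
No other singleton works — e.g. {Outcome} leaves P3 open — so {Severity} is the unique smallest valid adjustment set.

{Severity}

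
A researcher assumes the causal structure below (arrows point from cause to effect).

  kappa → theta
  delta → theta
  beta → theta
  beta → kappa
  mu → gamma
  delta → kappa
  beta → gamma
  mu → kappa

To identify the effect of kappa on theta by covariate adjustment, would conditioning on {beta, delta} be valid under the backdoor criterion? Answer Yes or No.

Backdoor paths from kappa to theta (paths whose first edge points into kappa):
  P1: kappa <- beta -> theta
  P2: kappa <- mu -> gamma <- beta -> theta
  P3: kappa <- delta -> theta
Condition 1 (no descendant of kappa in the set): holds — descendants of kappa are {theta}; none are in {beta, delta}.
Condition 2 (every backdoor path blocked by {beta, delta}):
  P1: blocked at fork node beta ∈ conditioning set.
  P2: blocked at collider gamma (neither it nor any descendant is in the conditioning set).
  P3: blocked at fork node delta ∈ conditioning set.
{beta, delta} satisfies the backdoor criterion.

Yes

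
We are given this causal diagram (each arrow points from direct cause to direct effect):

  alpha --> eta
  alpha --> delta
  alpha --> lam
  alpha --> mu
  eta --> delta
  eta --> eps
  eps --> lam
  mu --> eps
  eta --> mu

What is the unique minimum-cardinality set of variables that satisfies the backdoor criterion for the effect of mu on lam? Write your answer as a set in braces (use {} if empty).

Variables eligible for adjustment (non-descendants of mu, excluding mu and lam): {alpha, delta, eta}.
Backdoor paths from mu to lam:
  P1: mu <- alpha -> eta -> eps -> lam
  P2: mu <- alpha -> lam
  P3: mu <- alpha -> delta <- eta -> eps -> lam
  P4: mu <- eta <- alpha -> lam
  P5: mu <- eta -> eps -> lam
  P6: mu <- eta -> delta <- alpha -> lam
The empty set is not sufficient: P1 (mu <- alpha -> eta -> eps -> lam) has no collider blocking it and no conditioned non-collider, so it is open.
Try {alpha, eta}:
  P1: blocked at fork node alpha ∈ conditioning set.
  P2: blocked at fork node alpha ∈ conditioning set.
  P3: blocked at fork node alpha ∈ conditioning set.
  P4: blocked at chain node eta ∈ conditioning set.
  P5: blocked at fork node eta ∈ conditioning set.
  P6: blocked at fork node eta ∈ conditioning set.
{alpha, eta} contains no descendant of mu and blocks every backdoor path.
Every element of {alpha, eta} is needed (dropping alpha leaves P2 open; dropping eta leaves P5 open), so no proper subset is valid.
Among all size-2 subsets of the eligible variables, only {alpha, eta} blocks every backdoor path, so it is the unique smallest valid adjustment set.

{alpha, eta}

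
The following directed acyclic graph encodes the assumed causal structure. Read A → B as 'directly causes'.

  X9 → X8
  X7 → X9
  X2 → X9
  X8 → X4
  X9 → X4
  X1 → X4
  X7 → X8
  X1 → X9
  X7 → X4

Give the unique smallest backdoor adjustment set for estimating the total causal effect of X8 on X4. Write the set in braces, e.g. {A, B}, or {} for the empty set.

Variables eligible for adjustment (non-descendants of X8, excluding X8 and X4): {X1, X2, X7, X9}.
Backdoor paths from X8 to X4:
  P1: X8 <- X7 -> X9 <- X1 -> X4
  P2: X8 <- X7 -> X9 -> X4
  P3: X8 <- X7 -> X4
  P4: X8 <- X9 <- X1 -> X4
  P5: X8 <- X9 <- X7 -> X4
  P6: X8 <- X9 -> X4
The empty set is not sufficient: P2 (X8 <- X7 -> X9 -> X4) has no collider blocking it and no conditioned non-collider, so it is open.
Try {X7, X9}:
  P1: blocked at fork node X7 ∈ conditioning set.
  P2: blocked at fork node X7 ∈ conditioning set.
  P3: blocked at fork node X7 ∈ conditioning set.
  P4: blocked at chain node X9 ∈ conditioning set.
  P5: blocked at chain node X9 ∈ conditioning set.
  P6: blocked at fork node X9 ∈ conditioning set.
{X7, X9} contains no descendant of X8 and blocks every backdoor path.
Every element of {X7, X9} is needed (dropping X7 leaves P1 open; dropping X9 leaves P4 open), so no proper subset is valid.
Among all size-2 subsets of the eligible variables, only {X7, X9} blocks every backdoor path, so it is the unique smallest valid adjustment set.

{X7, X9}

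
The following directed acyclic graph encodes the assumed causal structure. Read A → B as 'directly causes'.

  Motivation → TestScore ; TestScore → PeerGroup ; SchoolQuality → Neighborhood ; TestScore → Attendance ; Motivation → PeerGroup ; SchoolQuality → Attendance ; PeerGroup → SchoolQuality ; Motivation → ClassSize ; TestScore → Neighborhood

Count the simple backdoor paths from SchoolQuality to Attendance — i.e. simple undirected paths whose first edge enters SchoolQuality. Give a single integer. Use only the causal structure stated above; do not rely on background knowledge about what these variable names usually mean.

2

A backdoor path from SchoolQuality to Attendance is any simple undirected path whose first edge points into SchoolQuality (i.e. leaves SchoolQuality via a parent).
Parents of SchoolQuality: {PeerGroup}.
Enumerating:
  P1: SchoolQuality <- PeerGroup <- Motivation -> TestScore -> Attendance
  P2: SchoolQuality <- PeerGroup <- TestScore -> Attendance
That exhausts the simple backdoor paths. Count: 2.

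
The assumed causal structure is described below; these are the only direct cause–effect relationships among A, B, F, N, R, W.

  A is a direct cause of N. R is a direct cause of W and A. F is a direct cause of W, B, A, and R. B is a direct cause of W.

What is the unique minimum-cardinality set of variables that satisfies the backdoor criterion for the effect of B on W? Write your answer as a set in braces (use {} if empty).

{F}

Variables eligible for adjustment (non-descendants of B, excluding B and W): {A, F, N, R}.
Backdoor paths from B to W:
  P1: B <- F -> R -> W
  P2: B <- F -> W
  P3: B <- F -> A <- R -> W
The empty set is not sufficient: P1 (B <- F -> R -> W) has no collider blocking it and no conditioned non-collider, so it is open.
Try {F}:
  P1: blocked at fork node F ∈ conditioning set.
  P2: blocked at fork node F ∈ conditioning set.
  P3: blocked at fork node F ∈ conditioning set.
{F} contains no descendant of B and blocks every backdoor path.
No other singleton works — e.g. {R} leaves P2 open — so {F} is the unique smallest valid adjustment set.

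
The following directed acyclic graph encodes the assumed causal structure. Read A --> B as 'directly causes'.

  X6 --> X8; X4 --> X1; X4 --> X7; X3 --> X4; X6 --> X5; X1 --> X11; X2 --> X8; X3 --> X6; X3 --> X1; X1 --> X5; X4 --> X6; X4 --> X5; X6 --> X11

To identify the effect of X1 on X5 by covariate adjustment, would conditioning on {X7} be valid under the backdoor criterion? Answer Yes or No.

Backdoor paths from X1 to X5 (paths whose first edge points into X1):
  P1: X1 <- X3 -> X4 -> X6 -> X5
  P2: X1 <- X3 -> X4 -> X5
  P3: X1 <- X3 -> X6 <- X4 -> X5
  P4: X1 <- X3 -> X6 -> X5
  P5: X1 <- X4 <- X3 -> X6 -> X5
  P6: X1 <- X4 -> X6 -> X5
  P7: X1 <- X4 -> X5
Condition 1 (no descendant of X1 in the set): holds — descendants of X1 are {X11, X5}; none are in {X7}.
Condition 2 (every backdoor path blocked by {X7}):
  P1: open — no interior node is in the conditioning set.
  P2: open — no interior node is in the conditioning set.
  P3: blocked at collider X6 (neither it nor any descendant is in the conditioning set).
  P4: open — no interior node is in the conditioning set.
  P5: open — no interior node is in the conditioning set.
  P6: open — no interior node is in the conditioning set.
  P7: open — no interior node is in the conditioning set.
{X7} does not satisfy the backdoor criterion.

No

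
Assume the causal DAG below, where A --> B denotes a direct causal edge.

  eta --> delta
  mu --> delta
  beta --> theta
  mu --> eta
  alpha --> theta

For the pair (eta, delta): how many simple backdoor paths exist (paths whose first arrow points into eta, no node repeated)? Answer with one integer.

1

A backdoor path from eta to delta is any simple undirected path whose first edge points into eta (i.e. leaves eta via a parent).
Parents of eta: {mu}.
Enumerating:
  P1: eta <- mu -> delta
That exhausts the simple backdoor paths. Count: 1.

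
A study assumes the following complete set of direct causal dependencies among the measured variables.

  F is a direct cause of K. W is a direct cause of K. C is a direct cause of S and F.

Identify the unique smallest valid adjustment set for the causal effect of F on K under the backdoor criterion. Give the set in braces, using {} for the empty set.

{}

Variables eligible for adjustment (non-descendants of F, excluding F and K): {C, S, W}.
Backdoor paths from F to K:
  (none)
With no backdoor paths the empty set already satisfies the criterion, and it is trivially minimal.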